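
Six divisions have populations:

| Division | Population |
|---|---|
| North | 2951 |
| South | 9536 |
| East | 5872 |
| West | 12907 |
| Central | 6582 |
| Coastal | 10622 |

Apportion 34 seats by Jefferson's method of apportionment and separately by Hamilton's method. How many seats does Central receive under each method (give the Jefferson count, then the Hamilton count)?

4 and 5

Jefferson: North 2, South 7, East 4, West 9, Central 4, Coastal 8.
Hamilton: North 2, South 7, East 4, West 9, Central 5, Coastal 7.
Central gets 4 under Jefferson and 5 under Hamilton.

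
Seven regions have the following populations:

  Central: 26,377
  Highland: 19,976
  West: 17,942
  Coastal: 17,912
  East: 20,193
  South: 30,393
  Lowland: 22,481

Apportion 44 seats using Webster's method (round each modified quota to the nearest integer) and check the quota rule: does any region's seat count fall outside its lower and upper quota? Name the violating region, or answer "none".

none

Standard quotas: Central 7.474, Highland 5.661, West 5.084, Coastal 5.076, East 5.722, South 8.612, Lowland 6.370.
Webster allocation: Central 7, Highland 6, West 5, Coastal 5, East 6, South 9, Lowland 6.
Every allocation lies between the lower and upper quota.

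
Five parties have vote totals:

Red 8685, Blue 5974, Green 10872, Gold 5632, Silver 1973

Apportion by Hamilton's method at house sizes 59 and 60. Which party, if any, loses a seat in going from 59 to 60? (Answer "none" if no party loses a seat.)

At 59 seats: Red 15, Blue 11, Green 19, Gold 10, Silver 4.
At 60 seats: Red 16, Blue 11, Green 20, Gold 10, Silver 3.
Silver drops from 4 to 3.

Silver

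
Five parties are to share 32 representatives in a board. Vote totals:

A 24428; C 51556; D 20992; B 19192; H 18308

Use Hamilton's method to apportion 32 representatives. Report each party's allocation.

Total 134476; standard divisor 134476/32 ≈ 4202.375.
Standard quotas: A 5.8129, C 12.2683, D 4.9953, B 4.5669, H 4.3566.
Lower quotas: A 5, C 12, D 4, B 4, H 4 (sum 29, leaving 3 seats).
Remainders in descending order: D 0.9953, A 0.8129, B 0.5669, H 0.3566, C 0.2683.
Largest remainders: D, A, B receive the extra seats.

A: 6; C: 12; D: 5; B: 5; H: 4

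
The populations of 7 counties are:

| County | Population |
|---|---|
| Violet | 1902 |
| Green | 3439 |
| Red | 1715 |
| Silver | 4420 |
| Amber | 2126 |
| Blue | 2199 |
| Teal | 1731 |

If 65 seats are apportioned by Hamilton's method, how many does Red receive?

6

The standard divisor is 17532/65 ≈ 269.723.
Standard quotas: Violet 7.052, Green 12.750, Red 6.358, Silver 16.387, Amber 7.882, Blue 8.153, Teal 6.418.
Lower quotas: Violet 7, Green 12, Red 6, Silver 16, Amber 7, Blue 8, Teal 6 (sum 62, leaving 3 seats).
Remainders in descending order: Amber 0.882, Green 0.750, Teal 0.418, Silver 0.387, Red 0.358, Blue 0.153, Violet 0.052.
The surplus seats go to Amber, Green, Teal.
Red receives 6.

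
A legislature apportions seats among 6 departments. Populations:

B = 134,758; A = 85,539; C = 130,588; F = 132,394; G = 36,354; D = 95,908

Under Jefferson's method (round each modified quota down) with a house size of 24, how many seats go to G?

1

Standard divisor 615541/24 ≈ 25647.542; standard quotas: B 5.254, A 3.335, C 5.092, F 5.162, G 1.417, D 3.739.
Rounding down gives 5, 3, 5, 5, 1, 3 = 22 seats, so the divisor must be adjusted.
With modified divisor 22300: modified quotas B 6.043, A 3.836, C 5.856, F 5.937, G 1.630, D 4.301.
Rounding down: B 6, A 3, C 5, F 5, G 1, D 4 (total 24).
G receives 1.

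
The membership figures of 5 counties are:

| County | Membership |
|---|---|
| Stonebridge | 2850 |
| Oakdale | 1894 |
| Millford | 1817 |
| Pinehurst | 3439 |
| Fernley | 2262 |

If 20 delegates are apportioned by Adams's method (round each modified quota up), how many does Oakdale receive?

Standard divisor 12262/20 ≈ 613.1; standard quotas: Stonebridge 4.649, Oakdale 3.089, Millford 2.964, Pinehurst 5.609, Fernley 3.689.
Rounding up gives 5, 4, 3, 6, 4 = 22 seats, so the divisor must be adjusted.
With modified divisor 700: modified quotas Stonebridge 4.071, Oakdale 2.706, Millford 2.596, Pinehurst 4.913, Fernley 3.231.
Rounding up: Stonebridge 5, Oakdale 3, Millford 3, Pinehurst 5, Fernley 4 (total 20).
Oakdale receives 3.

3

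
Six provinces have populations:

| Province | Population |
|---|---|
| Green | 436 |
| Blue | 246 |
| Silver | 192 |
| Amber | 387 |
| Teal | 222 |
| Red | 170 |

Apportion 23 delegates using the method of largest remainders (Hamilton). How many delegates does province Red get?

2

Standard divisor: 1653 ÷ 23 ≈ 71.87.
Standard quotas: Green 6.067, Blue 3.423, Silver 2.672, Amber 5.385, Teal 3.089, Red 2.365.
Lower quotas: Green 6, Blue 3, Silver 2, Amber 5, Teal 3, Red 2 (sum 21, leaving 2 seats).
Remainders in descending order: Silver 0.672, Blue 0.423, Amber 0.385, Red 0.365, Teal 0.089, Green 0.067.
Largest remainders: Silver, Blue receive the extra seats.
Red receives 2.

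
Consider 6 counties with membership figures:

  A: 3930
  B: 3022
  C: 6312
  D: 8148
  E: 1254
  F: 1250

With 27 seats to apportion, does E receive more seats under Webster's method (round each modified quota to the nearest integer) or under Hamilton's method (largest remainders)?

Webster: A 5, B 4, C 7, D 9, E 1, F 1.
Hamilton: A 5, B 3, C 7, D 9, E 2, F 1.
E gets 1 under Webster and 2 under Hamilton.

Hamilton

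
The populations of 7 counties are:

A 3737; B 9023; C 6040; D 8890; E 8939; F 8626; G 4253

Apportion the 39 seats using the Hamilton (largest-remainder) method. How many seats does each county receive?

A: 3, B: 7, C: 5, D: 7, E: 7, F: 7, G: 3

Standard divisor: 49508 ÷ 39 ≈ 1269.436.
Standard quotas: A 2.9438, B 7.1079, C 4.7580, D 7.0031, E 7.0417, F 6.7951, G 3.3503.
Lower quotas: A 2, B 7, C 4, D 7, E 7, F 6, G 3 (sum 36, leaving 3 seats).
Remainders in descending order: A 0.9438, F 0.7951, C 0.7580, G 0.3503, B 0.1079, E 0.0417, D 0.0031.
Largest remainders: A, F, C receive the extra seats.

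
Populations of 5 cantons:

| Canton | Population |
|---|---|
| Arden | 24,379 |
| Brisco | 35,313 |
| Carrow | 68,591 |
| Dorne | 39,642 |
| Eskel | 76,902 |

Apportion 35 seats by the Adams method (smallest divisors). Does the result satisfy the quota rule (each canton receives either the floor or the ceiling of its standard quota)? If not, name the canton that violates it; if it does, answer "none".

none

Standard quotas: Arden 3.485, Brisco 5.048, Carrow 9.806, Dorne 5.667, Eskel 10.994.
Adams allocation: Arden 4, Brisco 5, Carrow 9, Dorne 6, Eskel 11.
Every allocation lies between the lower and upper quota.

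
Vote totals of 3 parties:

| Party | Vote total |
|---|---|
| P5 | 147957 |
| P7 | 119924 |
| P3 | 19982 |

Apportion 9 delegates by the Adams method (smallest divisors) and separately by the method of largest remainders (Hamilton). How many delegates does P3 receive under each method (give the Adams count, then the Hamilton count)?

Adams: P5 4, P7 4, P3 1.
Hamilton: P5 5, P7 4, P3 0.
P3 gets 1 under Adams and 0 under Hamilton.

1 and 0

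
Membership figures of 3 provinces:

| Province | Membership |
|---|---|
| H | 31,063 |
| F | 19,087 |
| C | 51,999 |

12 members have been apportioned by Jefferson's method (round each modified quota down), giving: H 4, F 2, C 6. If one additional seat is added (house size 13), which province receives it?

Priority for the next seat is population ÷ (current seats + 1).
Priorities: H 6212.600, F 6362.333, C 7428.429.
Highest priority: C.

C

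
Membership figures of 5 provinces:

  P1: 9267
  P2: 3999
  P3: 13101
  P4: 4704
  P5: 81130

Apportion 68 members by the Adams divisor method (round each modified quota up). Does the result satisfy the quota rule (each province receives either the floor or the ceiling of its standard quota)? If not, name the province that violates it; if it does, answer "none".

Standard quotas: P1 5.616, P2 2.424, P3 7.940, P4 2.851, P5 49.169.
Adams allocation: P1 6, P2 3, P3 8, P4 3, P5 48.
P5 has quota 49.169 (lower 49, upper 50) but receives 48 — outside the quota interval.

P5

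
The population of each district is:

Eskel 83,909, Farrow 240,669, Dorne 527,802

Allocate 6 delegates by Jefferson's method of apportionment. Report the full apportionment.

Eskel: 0, Farrow: 2, Dorne: 4

Standard divisor 852380/6 ≈ 142063.333; standard quotas: Eskel 0.591, Farrow 1.694, Dorne 3.715.
Rounding down gives 0, 1, 3 = 4 seats, so the divisor must be adjusted.
With modified divisor 112900: modified quotas Eskel 0.743, Farrow 2.132, Dorne 4.675.
Rounding down: Eskel 0, Farrow 2, Dorne 4 (total 6).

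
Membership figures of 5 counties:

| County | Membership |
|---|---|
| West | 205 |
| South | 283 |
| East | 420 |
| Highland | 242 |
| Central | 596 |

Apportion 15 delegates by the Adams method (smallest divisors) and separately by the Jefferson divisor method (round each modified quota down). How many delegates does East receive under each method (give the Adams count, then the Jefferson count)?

Adams: West 2, South 3, East 3, Highland 2, Central 5.
Jefferson: West 2, South 2, East 4, Highland 2, Central 5.
East gets 3 under Adams and 4 under Jefferson.

3 and 4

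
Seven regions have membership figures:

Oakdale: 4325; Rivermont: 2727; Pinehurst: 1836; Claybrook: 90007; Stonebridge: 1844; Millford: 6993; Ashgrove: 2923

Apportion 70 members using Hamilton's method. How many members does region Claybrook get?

Total 110655; standard divisor 110655/70 ≈ 1580.786.
Standard quotas: Oakdale 2.7360, Rivermont 1.7251, Pinehurst 1.1614, Claybrook 56.9381, Stonebridge 1.1665, Millford 4.4237, Ashgrove 1.8491.
Lower quotas: Oakdale 2, Rivermont 1, Pinehurst 1, Claybrook 56, Stonebridge 1, Millford 4, Ashgrove 1 (sum 66, leaving 4 seats).
Remainders in descending order: Claybrook 0.9381, Ashgrove 0.8491, Oakdale 0.7360, Rivermont 0.7251, Millford 0.4237, Stonebridge 0.1665, Pinehurst 0.1614.
Largest remainders: Claybrook, Ashgrove, Oakdale, Rivermont receive the extra seats.
Claybrook receives 57.

57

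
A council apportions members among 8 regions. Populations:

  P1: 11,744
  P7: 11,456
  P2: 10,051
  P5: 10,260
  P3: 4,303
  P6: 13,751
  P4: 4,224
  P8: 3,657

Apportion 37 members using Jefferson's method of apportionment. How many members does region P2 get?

Standard divisor 69446/37 ≈ 1876.919; standard quotas: P1 6.257, P7 6.104, P2 5.355, P5 5.466, P3 2.293, P6 7.326, P4 2.250, P8 1.948.
Rounding down gives 6, 6, 5, 5, 2, 7, 2, 1 = 34 seats, so the divisor must be adjusted.
With modified divisor 1700: modified quotas P1 6.908, P7 6.739, P2 5.912, P5 6.035, P3 2.531, P6 8.089, P4 2.485, P8 2.151.
Rounding down: P1 6, P7 6, P2 5, P5 6, P3 2, P6 8, P4 2, P8 2 (total 37).
P2 receives 5.

5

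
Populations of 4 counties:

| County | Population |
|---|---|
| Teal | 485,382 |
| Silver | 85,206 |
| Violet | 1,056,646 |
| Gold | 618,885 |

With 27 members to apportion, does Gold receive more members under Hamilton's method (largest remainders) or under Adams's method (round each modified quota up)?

Adams

Hamilton: Teal 6, Silver 1, Violet 13, Gold 7.
Adams: Teal 6, Silver 1, Violet 12, Gold 8.
Gold gets 7 under Hamilton and 8 under Adams.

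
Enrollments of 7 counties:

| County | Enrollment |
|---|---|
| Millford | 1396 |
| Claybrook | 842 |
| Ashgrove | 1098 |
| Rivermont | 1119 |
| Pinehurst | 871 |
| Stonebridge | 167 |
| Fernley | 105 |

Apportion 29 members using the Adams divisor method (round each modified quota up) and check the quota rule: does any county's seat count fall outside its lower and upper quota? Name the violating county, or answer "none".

none

Standard quotas: Millford 7.232, Claybrook 4.362, Ashgrove 5.688, Rivermont 5.797, Pinehurst 4.512, Stonebridge 0.865, Fernley 0.544.
Adams allocation: Millford 7, Claybrook 4, Ashgrove 6, Rivermont 6, Pinehurst 4, Stonebridge 1, Fernley 1.
Every allocation lies between the lower and upper quota.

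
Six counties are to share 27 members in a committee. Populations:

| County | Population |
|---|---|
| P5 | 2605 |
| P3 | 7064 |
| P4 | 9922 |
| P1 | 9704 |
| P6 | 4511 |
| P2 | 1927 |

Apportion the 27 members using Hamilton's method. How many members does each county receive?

Total 35733; standard divisor 35733/27 ≈ 1323.444.
Standard quotas: P5 1.9683, P3 5.3376, P4 7.4971, P1 7.3324, P6 3.4085, P2 1.4560.
Lower quotas: P5 1, P3 5, P4 7, P1 7, P6 3, P2 1 (sum 24, leaving 3 seats).
Remainders in descending order: P5 0.9683, P4 0.4971, P2 0.4560, P6 0.4085, P3 0.3376, P1 0.3324.
Largest remainders: P5, P4, P2 receive the extra seats.

P5: 2, P3: 5, P4: 8, P1: 7, P6: 3, P2: 2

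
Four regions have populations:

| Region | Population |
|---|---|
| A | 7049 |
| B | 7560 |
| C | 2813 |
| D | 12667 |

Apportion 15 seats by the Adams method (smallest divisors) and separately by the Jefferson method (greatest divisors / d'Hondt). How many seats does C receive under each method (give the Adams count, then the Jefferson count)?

2 and 1

Adams: A 3, B 4, C 2, D 6.
Jefferson: A 3, B 4, C 1, D 7.
C gets 2 under Adams and 1 under Jefferson.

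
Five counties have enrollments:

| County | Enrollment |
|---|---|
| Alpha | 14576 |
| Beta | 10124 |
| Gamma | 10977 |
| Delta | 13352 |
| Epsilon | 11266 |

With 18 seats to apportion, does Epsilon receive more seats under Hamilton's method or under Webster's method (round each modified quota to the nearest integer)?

Hamilton

Hamilton: Alpha 4, Beta 3, Gamma 3, Delta 4, Epsilon 4.
Webster: Alpha 5, Beta 3, Gamma 3, Delta 4, Epsilon 3.
Epsilon gets 4 under Hamilton and 3 under Webster.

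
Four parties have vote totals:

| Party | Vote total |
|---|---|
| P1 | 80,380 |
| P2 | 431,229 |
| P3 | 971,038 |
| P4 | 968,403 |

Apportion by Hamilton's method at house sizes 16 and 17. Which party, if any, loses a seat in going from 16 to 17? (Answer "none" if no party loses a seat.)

P1

At 16 seats: P1 1, P2 3, P3 6, P4 6.
At 17 seats: P1 0, P2 3, P3 7, P4 7.
P1 drops from 1 to 0.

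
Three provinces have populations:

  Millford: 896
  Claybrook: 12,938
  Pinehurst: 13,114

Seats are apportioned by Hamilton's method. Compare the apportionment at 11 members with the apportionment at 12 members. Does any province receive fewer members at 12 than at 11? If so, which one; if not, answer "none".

At 11 seats: Millford 1, Claybrook 5, Pinehurst 5.
At 12 seats: Millford 0, Claybrook 6, Pinehurst 6.
Millford drops from 1 to 0.

Millford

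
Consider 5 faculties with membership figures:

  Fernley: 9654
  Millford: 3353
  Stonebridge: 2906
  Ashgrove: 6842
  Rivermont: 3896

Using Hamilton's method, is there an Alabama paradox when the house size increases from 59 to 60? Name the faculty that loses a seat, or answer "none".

At 59 seats: Fernley 21, Millford 7, Stonebridge 7, Ashgrove 15, Rivermont 9.
At 60 seats: Fernley 22, Millford 8, Stonebridge 6, Ashgrove 15, Rivermont 9.
Stonebridge drops from 7 to 6.

Stonebridge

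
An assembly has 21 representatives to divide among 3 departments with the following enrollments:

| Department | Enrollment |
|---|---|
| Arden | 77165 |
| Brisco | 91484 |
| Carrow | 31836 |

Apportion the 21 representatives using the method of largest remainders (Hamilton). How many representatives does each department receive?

Standard divisor: 200485 ÷ 21 ≈ 9546.905.
Standard quotas: Arden 8.0827, Brisco 9.5826, Carrow 3.3347.
Lower quotas: Arden 8, Brisco 9, Carrow 3 (sum 20, leaving 1 seat).
Remainders in descending order: Brisco 0.5826, Carrow 0.3347, Arden 0.0827.
The surplus seat goes to Brisco.

Arden 8, Brisco 10, Carrow 3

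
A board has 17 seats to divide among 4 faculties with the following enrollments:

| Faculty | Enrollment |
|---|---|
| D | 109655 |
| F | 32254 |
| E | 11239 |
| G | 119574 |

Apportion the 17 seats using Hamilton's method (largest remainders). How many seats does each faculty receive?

D: 7; F: 2; E: 1; G: 7

The standard divisor is 272722/17 ≈ 16042.471.
Standard quotas: D 6.8353, F 2.0105, E 0.7006, G 7.4536.
Lower quotas: D 6, F 2, E 0, G 7 (sum 15, leaving 2 seats).
Remainders in descending order: D 0.8353, E 0.7006, G 0.4536, F 0.0105.
Largest remainders: D, E receive the extra seats.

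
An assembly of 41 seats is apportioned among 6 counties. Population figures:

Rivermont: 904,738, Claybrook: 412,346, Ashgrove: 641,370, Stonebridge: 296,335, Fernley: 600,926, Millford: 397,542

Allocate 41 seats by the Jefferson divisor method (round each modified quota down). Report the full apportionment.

Standard divisor 3253257/41 ≈ 79347.732; standard quotas: Rivermont 11.402, Claybrook 5.197, Ashgrove 8.083, Stonebridge 3.735, Fernley 7.573, Millford 5.010.
Rounding down gives 11, 5, 8, 3, 7, 5 = 39 seats, so the divisor must be adjusted.
With modified divisor 74600: modified quotas Rivermont 12.128, Claybrook 5.527, Ashgrove 8.597, Stonebridge 3.972, Fernley 8.055, Millford 5.329.
Rounding down: Rivermont 12, Claybrook 5, Ashgrove 8, Stonebridge 3, Fernley 8, Millford 5 (total 41).

Rivermont 12; Claybrook 5; Ashgrove 8; Stonebridge 3; Fernley 8; Millford 5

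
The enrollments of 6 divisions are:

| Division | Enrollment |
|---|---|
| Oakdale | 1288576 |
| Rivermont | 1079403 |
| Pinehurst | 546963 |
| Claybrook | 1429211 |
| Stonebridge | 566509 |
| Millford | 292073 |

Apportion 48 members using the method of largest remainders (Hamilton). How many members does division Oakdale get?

12

Standard divisor: 5202735 ÷ 48 ≈ 108390.312.
Standard quotas: Oakdale 11.8883, Rivermont 9.9585, Pinehurst 5.0462, Claybrook 13.1858, Stonebridge 5.2266, Millford 2.6946.
Lower quotas: Oakdale 11, Rivermont 9, Pinehurst 5, Claybrook 13, Stonebridge 5, Millford 2 (sum 45, leaving 3 seats).
Remainders in descending order: Rivermont 0.9585, Oakdale 0.8883, Millford 0.6946, Stonebridge 0.2266, Claybrook 0.1858, Pinehurst 0.0462.
Largest remainders: Rivermont, Oakdale, Millford receive the extra seats.
Oakdale receives 12.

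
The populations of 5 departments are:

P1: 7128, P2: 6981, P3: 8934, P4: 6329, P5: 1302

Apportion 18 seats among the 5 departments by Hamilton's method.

Standard divisor: 30674 ÷ 18 ≈ 1704.111.
Standard quotas: P1 4.1828, P2 4.0966, P3 5.2426, P4 3.7140, P5 0.7640.
Lower quotas: P1 4, P2 4, P3 5, P4 3, P5 0 (sum 16, leaving 2 seats).
Remainders in descending order: P5 0.7640, P4 0.7140, P3 0.2426, P1 0.1828, P2 0.0966.
Largest remainders: P5, P4 receive the extra seats.

P1: 4, P2: 4, P3: 5, P4: 4, P5: 1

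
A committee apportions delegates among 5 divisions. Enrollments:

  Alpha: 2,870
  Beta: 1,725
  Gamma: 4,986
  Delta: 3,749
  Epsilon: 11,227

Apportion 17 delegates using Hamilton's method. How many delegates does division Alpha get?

2

Total 24557; standard divisor 24557/17 ≈ 1444.529.
Standard quotas: Alpha 1.9868, Beta 1.1942, Gamma 3.4516, Delta 2.5953, Epsilon 7.7721.
Lower quotas: Alpha 1, Beta 1, Gamma 3, Delta 2, Epsilon 7 (sum 14, leaving 3 seats).
Remainders in descending order: Alpha 0.9868, Epsilon 0.7721, Delta 0.5953, Gamma 0.4516, Beta 0.1942.
The surplus seats go to Alpha, Epsilon, Delta.
Alpha receives 2.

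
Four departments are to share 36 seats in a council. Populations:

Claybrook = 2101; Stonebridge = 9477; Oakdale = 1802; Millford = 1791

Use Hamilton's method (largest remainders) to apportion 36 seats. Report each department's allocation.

The standard divisor is 15171/36 ≈ 421.417.
Standard quotas: Claybrook 4.9856, Stonebridge 22.4884, Oakdale 4.2761, Millford 4.2500.
Lower quotas: Claybrook 4, Stonebridge 22, Oakdale 4, Millford 4 (sum 34, leaving 2 seats).
Remainders in descending order: Claybrook 0.9856, Stonebridge 0.4884, Oakdale 0.2761, Millford 0.2500.
Largest remainders: Claybrook, Stonebridge receive the extra seats.

Claybrook: 5, Stonebridge: 23, Oakdale: 4, Millford: 4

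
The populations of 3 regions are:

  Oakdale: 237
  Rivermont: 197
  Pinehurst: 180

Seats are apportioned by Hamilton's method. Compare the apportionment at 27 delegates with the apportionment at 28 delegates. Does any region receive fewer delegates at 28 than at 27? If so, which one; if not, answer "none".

none

At 27 seats: Oakdale 10, Rivermont 9, Pinehurst 8.
At 28 seats: Oakdale 11, Rivermont 9, Pinehurst 8.
No region's allocation decreased.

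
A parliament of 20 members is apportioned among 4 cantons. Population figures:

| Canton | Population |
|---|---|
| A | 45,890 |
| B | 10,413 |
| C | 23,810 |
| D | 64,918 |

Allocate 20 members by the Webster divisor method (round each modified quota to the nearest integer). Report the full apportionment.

A=7; B=1; C=3; D=9

Standard divisor 145031/20 ≈ 7251.55; standard quotas: A 6.328, B 1.436, C 3.283, D 8.952.
Rounding to the nearest integer gives 6, 1, 3, 9 = 19 seats, so the divisor must be adjusted.
With modified divisor 7036.4: modified quotas A 6.522, B 1.480, C 3.384, D 9.226.
Rounding to the nearest integer: A 7, B 1, C 3, D 9 (total 20).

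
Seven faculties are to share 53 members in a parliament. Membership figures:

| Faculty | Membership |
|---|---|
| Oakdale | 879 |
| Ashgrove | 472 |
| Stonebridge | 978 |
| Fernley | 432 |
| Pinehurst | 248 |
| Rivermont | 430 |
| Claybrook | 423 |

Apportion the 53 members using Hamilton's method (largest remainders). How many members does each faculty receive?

Oakdale: 12, Ashgrove: 7, Stonebridge: 13, Fernley: 6, Pinehurst: 3, Rivermont: 6, Claybrook: 6

Standard divisor: 3862 ÷ 53 ≈ 72.868.
Standard quotas: Oakdale 12.063, Ashgrove 6.477, Stonebridge 13.422, Fernley 5.929, Pinehurst 3.403, Rivermont 5.901, Claybrook 5.805.
Lower quotas: Oakdale 12, Ashgrove 6, Stonebridge 13, Fernley 5, Pinehurst 3, Rivermont 5, Claybrook 5 (sum 49, leaving 4 seats).
Remainders in descending order: Fernley 0.929, Rivermont 0.901, Claybrook 0.805, Ashgrove 0.477, Stonebridge 0.422, Pinehurst 0.403, Oakdale 0.063.
The surplus seats go to Fernley, Rivermont, Claybrook, Ashgrove.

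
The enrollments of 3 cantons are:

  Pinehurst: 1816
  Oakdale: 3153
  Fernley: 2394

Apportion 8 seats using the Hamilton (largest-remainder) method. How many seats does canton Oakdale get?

Standard divisor: 7363 ÷ 8 ≈ 920.375.
Standard quotas: Pinehurst 1.973, Oakdale 3.426, Fernley 2.601.
Lower quotas: Pinehurst 1, Oakdale 3, Fernley 2 (sum 6, leaving 2 seats).
Remainders in descending order: Pinehurst 0.973, Fernley 0.601, Oakdale 0.426.
Largest remainders: Pinehurst, Fernley receive the extra seats.
Oakdale receives 3.

3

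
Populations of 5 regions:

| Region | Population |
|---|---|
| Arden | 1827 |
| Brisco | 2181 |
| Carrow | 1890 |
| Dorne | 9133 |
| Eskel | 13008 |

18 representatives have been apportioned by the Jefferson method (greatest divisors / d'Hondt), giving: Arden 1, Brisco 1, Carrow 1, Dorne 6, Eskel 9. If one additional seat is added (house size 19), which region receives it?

Priority for the next seat is population ÷ (current seats + 1).
Priorities: Arden 913.500, Brisco 1090.500, Carrow 945.000, Dorne 1304.714, Eskel 1300.800.
Highest priority: Dorne.

Dorne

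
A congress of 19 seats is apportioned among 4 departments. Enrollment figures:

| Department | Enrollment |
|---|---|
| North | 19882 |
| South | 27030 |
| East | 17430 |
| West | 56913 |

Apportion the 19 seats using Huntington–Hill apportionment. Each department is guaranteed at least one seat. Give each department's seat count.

With divisor 6376: modified quotas North 3.118, South 4.239, East 2.734, West 8.926.
Geometric-mean thresholds: North √(3·4)=3.464, South √(4·5)=4.472, East √(2·3)=2.449, West √(8·9)=8.485.
Each quota rounded against its threshold gives North 3, South 4, East 3, West 9 (total 19).

North=3; South=4; East=3; West=9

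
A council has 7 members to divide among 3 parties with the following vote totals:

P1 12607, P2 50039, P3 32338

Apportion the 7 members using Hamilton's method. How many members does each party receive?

P1 1; P2 4; P3 2

Total 94984; standard divisor 94984/7 ≈ 13569.143.
Standard quotas: P1 0.9291, P2 3.6877, P3 2.3832.
Lower quotas: P1 0, P2 3, P3 2 (sum 5, leaving 2 seats).
Remainders in descending order: P1 0.9291, P2 0.6877, P3 0.3832.
Largest remainders: P1, P2 receive the extra seats.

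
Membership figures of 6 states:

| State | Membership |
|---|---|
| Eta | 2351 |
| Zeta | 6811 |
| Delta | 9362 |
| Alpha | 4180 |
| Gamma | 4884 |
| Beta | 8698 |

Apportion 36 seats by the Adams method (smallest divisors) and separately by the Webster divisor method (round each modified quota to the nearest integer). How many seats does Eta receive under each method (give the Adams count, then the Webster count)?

Adams: Eta 3, Zeta 7, Delta 9, Alpha 4, Gamma 5, Beta 8.
Webster: Eta 2, Zeta 7, Delta 9, Alpha 4, Gamma 5, Beta 9.
Eta gets 3 under Adams and 2 under Webster.

3 and 2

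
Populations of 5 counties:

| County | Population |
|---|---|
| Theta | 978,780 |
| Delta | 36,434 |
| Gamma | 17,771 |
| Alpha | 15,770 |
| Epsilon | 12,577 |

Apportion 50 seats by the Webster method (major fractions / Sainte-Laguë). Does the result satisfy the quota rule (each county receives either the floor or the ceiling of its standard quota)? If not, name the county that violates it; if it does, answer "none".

Standard quotas: Theta 46.111, Delta 1.716, Gamma 0.837, Alpha 0.743, Epsilon 0.593.
Webster allocation: Theta 45, Delta 2, Gamma 1, Alpha 1, Epsilon 1.
Theta has quota 46.111 (lower 46, upper 47) but receives 45 — outside the quota interval.

Theta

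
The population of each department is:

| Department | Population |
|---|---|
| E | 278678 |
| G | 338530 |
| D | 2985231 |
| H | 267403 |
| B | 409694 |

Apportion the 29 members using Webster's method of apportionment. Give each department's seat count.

Standard divisor 4279536/29 ≈ 147570.207; standard quotas: E 1.888, G 2.294, D 20.229, H 1.812, B 2.776.
Rounding to the nearest integer gives E 2, G 2, D 20, H 2, B 3 — total 29, matching the house size, so no adjustment is needed.

E 2; G 2; D 20; H 2; B 3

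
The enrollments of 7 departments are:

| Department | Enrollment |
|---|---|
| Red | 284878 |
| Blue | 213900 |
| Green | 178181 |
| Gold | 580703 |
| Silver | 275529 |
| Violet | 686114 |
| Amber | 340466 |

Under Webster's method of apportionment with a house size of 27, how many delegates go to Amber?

Standard divisor 2559771/27 ≈ 94806.333; standard quotas: Red 3.005, Blue 2.256, Green 1.879, Gold 6.125, Silver 2.906, Violet 7.237, Amber 3.591.
Rounding to the nearest integer gives Red 3, Blue 2, Green 2, Gold 6, Silver 3, Violet 7, Amber 4 — total 27, matching the house size, so no adjustment is needed.
Amber receives 4.

4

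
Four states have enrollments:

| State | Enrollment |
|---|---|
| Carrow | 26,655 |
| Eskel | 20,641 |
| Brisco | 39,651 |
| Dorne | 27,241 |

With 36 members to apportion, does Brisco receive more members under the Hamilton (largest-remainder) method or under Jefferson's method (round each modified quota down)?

Jefferson

Hamilton: Carrow 8, Eskel 7, Brisco 12, Dorne 9.
Jefferson: Carrow 8, Eskel 6, Brisco 13, Dorne 9.
Brisco gets 12 under Hamilton and 13 under Jefferson.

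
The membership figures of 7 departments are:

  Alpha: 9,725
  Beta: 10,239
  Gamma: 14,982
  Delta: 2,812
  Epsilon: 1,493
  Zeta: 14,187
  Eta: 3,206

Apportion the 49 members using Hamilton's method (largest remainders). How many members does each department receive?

The standard divisor is 56644/49 = 1156.
Standard quotas: Alpha 8.4126, Beta 8.8573, Gamma 12.9602, Delta 2.4325, Epsilon 1.2915, Zeta 12.2725, Eta 2.7734.
Lower quotas: Alpha 8, Beta 8, Gamma 12, Delta 2, Epsilon 1, Zeta 12, Eta 2 (sum 45, leaving 4 seats).
Remainders in descending order: Gamma 0.9602, Beta 0.8573, Eta 0.7734, Delta 0.4325, Alpha 0.4126, Epsilon 0.2915, Zeta 0.2725.
The surplus seats go to Gamma, Beta, Eta, Delta.

Alpha=8, Beta=9, Gamma=13, Delta=3, Epsilon=1, Zeta=12, Eta=3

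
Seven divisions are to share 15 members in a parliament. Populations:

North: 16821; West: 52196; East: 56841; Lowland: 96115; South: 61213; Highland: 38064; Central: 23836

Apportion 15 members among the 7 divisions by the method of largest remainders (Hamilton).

North 1; West 2; East 2; Lowland 4; South 3; Highland 2; Central 1

The standard divisor is 345086/15 ≈ 23005.733.
Standard quotas: North 0.7312, West 2.2688, East 2.4707, Lowland 4.1779, South 2.6608, Highland 1.6545, Central 1.0361.
Lower quotas: North 0, West 2, East 2, Lowland 4, South 2, Highland 1, Central 1 (sum 12, leaving 3 seats).
Remainders in descending order: North 0.7312, South 0.6608, Highland 0.6545, East 0.4707, West 0.2688, Lowland 0.1779, Central 0.0361.
Largest remainders: North, South, Highland receive the extra seats.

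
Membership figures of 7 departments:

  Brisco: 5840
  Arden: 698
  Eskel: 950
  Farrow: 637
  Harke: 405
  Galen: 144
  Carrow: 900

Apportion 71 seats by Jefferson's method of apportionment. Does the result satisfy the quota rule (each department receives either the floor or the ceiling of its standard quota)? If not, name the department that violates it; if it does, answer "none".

Brisco

Standard quotas: Brisco 43.309, Arden 5.176, Eskel 7.045, Farrow 4.724, Harke 3.003, Galen 1.068, Carrow 6.674.
Jefferson allocation: Brisco 45, Arden 5, Eskel 7, Farrow 4, Harke 3, Galen 1, Carrow 6.
Brisco has quota 43.309 (lower 43, upper 44) but receives 45 — outside the quota interval.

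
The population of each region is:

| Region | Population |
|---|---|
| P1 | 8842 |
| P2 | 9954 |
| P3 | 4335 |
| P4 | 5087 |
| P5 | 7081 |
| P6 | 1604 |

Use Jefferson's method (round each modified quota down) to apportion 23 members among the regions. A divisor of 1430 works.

With modified divisor 1430: modified quotas P1 6.183, P2 6.961, P3 3.031, P4 3.557, P5 4.952, P6 1.122.
Rounding down: P1 6, P2 6, P3 3, P4 3, P5 4, P6 1 (total 23).

P1 6; P2 6; P3 3; P4 3; P5 4; P6 1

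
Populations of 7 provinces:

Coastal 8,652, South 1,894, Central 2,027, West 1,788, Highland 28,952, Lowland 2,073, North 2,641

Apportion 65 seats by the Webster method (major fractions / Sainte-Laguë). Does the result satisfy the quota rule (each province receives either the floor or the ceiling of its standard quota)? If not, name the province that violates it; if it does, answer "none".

Standard quotas: Coastal 11.710, South 2.563, Central 2.743, West 2.420, Highland 39.184, Lowland 2.806, North 3.574.
Webster allocation: Coastal 12, South 3, Central 3, West 2, Highland 38, Lowland 3, North 4.
Highland has quota 39.184 (lower 39, upper 40) but receives 38 — outside the quota interval.

Highland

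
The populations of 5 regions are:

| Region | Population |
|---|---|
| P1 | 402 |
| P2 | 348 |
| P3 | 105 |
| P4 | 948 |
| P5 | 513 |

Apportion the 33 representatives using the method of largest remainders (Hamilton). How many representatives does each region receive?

P1 6; P2 5; P3 1; P4 14; P5 7

Total 2316; standard divisor 2316/33 ≈ 70.182.
Standard quotas: P1 5.728, P2 4.959, P3 1.496, P4 13.508, P5 7.310.
Lower quotas: P1 5, P2 4, P3 1, P4 13, P5 7 (sum 30, leaving 3 seats).
Remainders in descending order: P2 0.959, P1 0.728, P4 0.508, P3 0.496, P5 0.310.
Largest remainders: P2, P1, P4 receive the extra seats.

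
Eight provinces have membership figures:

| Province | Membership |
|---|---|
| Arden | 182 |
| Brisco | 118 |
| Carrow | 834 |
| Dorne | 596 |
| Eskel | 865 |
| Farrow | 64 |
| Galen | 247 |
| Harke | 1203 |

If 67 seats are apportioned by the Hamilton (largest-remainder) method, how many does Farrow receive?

Standard divisor: 4109 ÷ 67 ≈ 61.328.
Standard quotas: Arden 2.968, Brisco 1.924, Carrow 13.599, Dorne 9.718, Eskel 14.104, Farrow 1.044, Galen 4.028, Harke 19.616.
Lower quotas: Arden 2, Brisco 1, Carrow 13, Dorne 9, Eskel 14, Farrow 1, Galen 4, Harke 19 (sum 63, leaving 4 seats).
Remainders in descending order: Arden 0.968, Brisco 0.924, Dorne 0.718, Harke 0.616, Carrow 0.599, Eskel 0.104, Farrow 0.044, Galen 0.028.
Largest remainders: Arden, Brisco, Dorne, Harke receive the extra seats.
Farrow receives 1.

1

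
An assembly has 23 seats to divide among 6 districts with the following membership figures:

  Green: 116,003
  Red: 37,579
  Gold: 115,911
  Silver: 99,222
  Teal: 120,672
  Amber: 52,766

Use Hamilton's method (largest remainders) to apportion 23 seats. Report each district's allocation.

Green 5, Red 2, Gold 5, Silver 4, Teal 5, Amber 2

The standard divisor is 542153/23 ≈ 23571.87.
Standard quotas: Green 4.9212, Red 1.5942, Gold 4.9173, Silver 4.2093, Teal 5.1193, Amber 2.2385.
Lower quotas: Green 4, Red 1, Gold 4, Silver 4, Teal 5, Amber 2 (sum 20, leaving 3 seats).
Remainders in descending order: Green 0.9212, Gold 0.9173, Red 0.5942, Amber 0.2385, Silver 0.2093, Teal 0.1193.
The surplus seats go to Green, Gold, Red.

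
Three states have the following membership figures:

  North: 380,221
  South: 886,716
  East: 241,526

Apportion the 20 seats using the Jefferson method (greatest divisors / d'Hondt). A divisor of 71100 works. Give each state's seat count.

With modified divisor 71100: modified quotas North 5.348, South 12.471, East 3.397.
Rounding down: North 5, South 12, East 3 (total 20).

North: 5, South: 12, East: 3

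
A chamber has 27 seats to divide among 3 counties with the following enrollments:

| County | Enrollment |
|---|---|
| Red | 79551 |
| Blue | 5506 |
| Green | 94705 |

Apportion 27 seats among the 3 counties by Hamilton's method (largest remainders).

Standard divisor: 179762 ÷ 27 ≈ 6657.852.
Standard quotas: Red 11.9484, Blue 0.8270, Green 14.2246.
Lower quotas: Red 11, Blue 0, Green 14 (sum 25, leaving 2 seats).
Remainders in descending order: Red 0.9484, Blue 0.8270, Green 0.2246.
The surplus seats go to Red, Blue.

Red: 12, Blue: 1, Green: 14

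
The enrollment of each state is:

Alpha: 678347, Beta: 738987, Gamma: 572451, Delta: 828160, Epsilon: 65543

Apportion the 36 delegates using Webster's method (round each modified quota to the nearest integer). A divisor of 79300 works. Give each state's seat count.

With modified divisor 79300: modified quotas Alpha 8.554, Beta 9.319, Gamma 7.219, Delta 10.443, Epsilon 0.827.
Rounding to the nearest integer: Alpha 9, Beta 9, Gamma 7, Delta 10, Epsilon 1 (total 36).

Alpha=9, Beta=9, Gamma=7, Delta=10, Epsilon=1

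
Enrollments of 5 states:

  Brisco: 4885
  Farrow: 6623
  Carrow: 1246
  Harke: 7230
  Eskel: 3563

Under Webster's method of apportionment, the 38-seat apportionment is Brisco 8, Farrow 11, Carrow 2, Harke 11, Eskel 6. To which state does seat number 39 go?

Harke

Priority for the next seat is population ÷ (current seats + 0.5).
Priorities: Brisco 574.706, Farrow 575.913, Carrow 498.400, Harke 628.696, Eskel 548.154.
Highest priority: Harke.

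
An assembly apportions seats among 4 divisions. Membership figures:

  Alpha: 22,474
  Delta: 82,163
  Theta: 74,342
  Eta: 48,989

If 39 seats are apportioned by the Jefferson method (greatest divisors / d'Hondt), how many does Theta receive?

13

Standard divisor 227968/39 ≈ 5845.333; standard quotas: Alpha 3.845, Delta 14.056, Theta 12.718, Eta 8.381.
Rounding down gives 3, 14, 12, 8 = 37 seats, so the divisor must be adjusted.
With modified divisor 5500: modified quotas Alpha 4.086, Delta 14.939, Theta 13.517, Eta 8.907.
Rounding down: Alpha 4, Delta 14, Theta 13, Eta 8 (total 39).
Theta receives 13.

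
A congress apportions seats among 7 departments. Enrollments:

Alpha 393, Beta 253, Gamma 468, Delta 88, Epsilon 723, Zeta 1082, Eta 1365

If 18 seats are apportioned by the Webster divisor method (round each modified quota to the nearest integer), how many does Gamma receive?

Standard divisor 4372/18 ≈ 242.889; standard quotas: Alpha 1.618, Beta 1.042, Gamma 1.927, Delta 0.362, Epsilon 2.977, Zeta 4.455, Eta 5.620.
Rounding to the nearest integer gives Alpha 2, Beta 1, Gamma 2, Delta 0, Epsilon 3, Zeta 4, Eta 6 — total 18, matching the house size, so no adjustment is needed.
Gamma receives 2.

2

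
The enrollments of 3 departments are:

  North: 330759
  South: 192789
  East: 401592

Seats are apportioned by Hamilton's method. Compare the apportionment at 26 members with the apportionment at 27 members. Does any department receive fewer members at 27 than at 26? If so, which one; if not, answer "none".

At 26 seats: North 9, South 6, East 11.
At 27 seats: North 10, South 5, East 12.
South drops from 6 to 5.

South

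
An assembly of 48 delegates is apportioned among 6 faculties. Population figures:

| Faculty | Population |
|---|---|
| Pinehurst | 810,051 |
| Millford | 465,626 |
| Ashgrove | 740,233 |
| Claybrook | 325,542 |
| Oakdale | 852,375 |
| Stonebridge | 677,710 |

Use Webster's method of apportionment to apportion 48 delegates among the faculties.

Pinehurst 10; Millford 6; Ashgrove 9; Claybrook 4; Oakdale 11; Stonebridge 8

Standard divisor 3871537/48 ≈ 80657.021; standard quotas: Pinehurst 10.043, Millford 5.773, Ashgrove 9.178, Claybrook 4.036, Oakdale 10.568, Stonebridge 8.402.
Rounding to the nearest integer gives Pinehurst 10, Millford 6, Ashgrove 9, Claybrook 4, Oakdale 11, Stonebridge 8 — total 48, matching the house size, so no adjustment is needed.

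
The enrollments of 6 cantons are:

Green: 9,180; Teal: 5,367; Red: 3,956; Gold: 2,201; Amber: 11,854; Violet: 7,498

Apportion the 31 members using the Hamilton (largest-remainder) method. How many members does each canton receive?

Standard divisor: 40056 ÷ 31 ≈ 1292.129.
Standard quotas: Green 7.1046, Teal 4.1536, Red 3.0616, Gold 1.7034, Amber 9.1740, Violet 5.8028.
Lower quotas: Green 7, Teal 4, Red 3, Gold 1, Amber 9, Violet 5 (sum 29, leaving 2 seats).
Remainders in descending order: Violet 0.8028, Gold 0.7034, Amber 0.1740, Teal 0.1536, Green 0.1046, Red 0.0616.
The surplus seats go to Violet, Gold.

Green 7; Teal 4; Red 3; Gold 2; Amber 9; Violet 6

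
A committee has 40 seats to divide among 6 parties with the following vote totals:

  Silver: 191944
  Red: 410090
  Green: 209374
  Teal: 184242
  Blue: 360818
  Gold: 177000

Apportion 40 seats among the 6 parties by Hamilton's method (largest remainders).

Silver: 5, Red: 11, Green: 5, Teal: 5, Blue: 9, Gold: 5

Total 1533468; standard divisor 1533468/40 ≈ 38336.7.
Standard quotas: Silver 5.0068, Red 10.6971, Green 5.4615, Teal 4.8059, Blue 9.4118, Gold 4.6170.
Lower quotas: Silver 5, Red 10, Green 5, Teal 4, Blue 9, Gold 4 (sum 37, leaving 3 seats).
Remainders in descending order: Teal 0.8059, Red 0.6971, Gold 0.6170, Green 0.4615, Blue 0.4118, Silver 0.0068.
The surplus seats go to Teal, Red, Gold.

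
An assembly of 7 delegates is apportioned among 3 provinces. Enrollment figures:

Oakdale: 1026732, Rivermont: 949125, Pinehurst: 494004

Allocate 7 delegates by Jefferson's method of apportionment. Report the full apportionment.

Standard divisor 2469861/7 ≈ 352837.286; standard quotas: Oakdale 2.910, Rivermont 2.690, Pinehurst 1.400.
Rounding down gives 2, 2, 1 = 5 seats, so the divisor must be adjusted.
With modified divisor 286500: modified quotas Oakdale 3.584, Rivermont 3.313, Pinehurst 1.724.
Rounding down: Oakdale 3, Rivermont 3, Pinehurst 1 (total 7).

Oakdale=3, Rivermont=3, Pinehurst=1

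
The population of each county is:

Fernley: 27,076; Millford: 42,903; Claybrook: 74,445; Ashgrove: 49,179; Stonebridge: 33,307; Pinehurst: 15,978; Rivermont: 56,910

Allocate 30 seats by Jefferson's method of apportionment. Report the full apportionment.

Fernley 3, Millford 4, Claybrook 8, Ashgrove 5, Stonebridge 3, Pinehurst 1, Rivermont 6

Standard divisor 299798/30 ≈ 9993.267; standard quotas: Fernley 2.709, Millford 4.293, Claybrook 7.450, Ashgrove 4.921, Stonebridge 3.333, Pinehurst 1.599, Rivermont 5.695.
Rounding down gives 2, 4, 7, 4, 3, 1, 5 = 26 seats, so the divisor must be adjusted.
With modified divisor 8800: modified quotas Fernley 3.077, Millford 4.875, Claybrook 8.460, Ashgrove 5.589, Stonebridge 3.785, Pinehurst 1.816, Rivermont 6.467.
Rounding down: Fernley 3, Millford 4, Claybrook 8, Ashgrove 5, Stonebridge 3, Pinehurst 1, Rivermont 6 (total 30).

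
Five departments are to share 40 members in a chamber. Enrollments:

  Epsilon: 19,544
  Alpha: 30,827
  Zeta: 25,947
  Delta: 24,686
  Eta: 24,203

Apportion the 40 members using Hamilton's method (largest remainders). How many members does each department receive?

Epsilon=6, Alpha=10, Zeta=8, Delta=8, Eta=8

Total 125207; standard divisor 125207/40 ≈ 3130.175.
Standard quotas: Epsilon 6.2437, Alpha 9.8483, Zeta 8.2893, Delta 7.8865, Eta 7.7322.
Lower quotas: Epsilon 6, Alpha 9, Zeta 8, Delta 7, Eta 7 (sum 37, leaving 3 seats).
Remainders in descending order: Delta 0.8865, Alpha 0.8483, Eta 0.7322, Zeta 0.2893, Epsilon 0.2437.
The surplus seats go to Delta, Alpha, Eta.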